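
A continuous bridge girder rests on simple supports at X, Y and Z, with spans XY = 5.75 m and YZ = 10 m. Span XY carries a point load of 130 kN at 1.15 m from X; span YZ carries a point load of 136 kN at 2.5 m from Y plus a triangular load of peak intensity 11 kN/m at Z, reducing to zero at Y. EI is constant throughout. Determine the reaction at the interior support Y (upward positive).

R_Y = 203.5 kN

Release continuity at Y by inserting a hinge; the redundant is the internal moment M_Y. The primary structure is two simply-supported spans XY and YZ.
Discontinuity in slope at Y on the released structure — sum the simple-span end rotations:
  span XY: point load 130 at a = 1.15: Pab(L + a)/(6LEI) = 137.5/EI
  span YZ: point load 136 at a = 2.5: Pab(L + b)/(6LEI) = 743.8/EI
  span YZ: triangular load, peak 11: 7w₀L³/(360EI) = 213.9/EI
  relative rotation θ_0 = (137.5 + 957.6)/EI = 1095/EI
A unit hogging moment at Y produces rotation L₁/(3EI) + L₂/(3EI) = 5.25/EI.
Slope continuity at Y: θ_0 = M_Y·5.25/EI, so M_Y = 1095/5.25 = 208.6 kN·m (hogging).
Span XY, ΣM about X with M_Y applied at Y: R_Y^{XY}·5.75 = 149.5 + 208.6, so R_Y^{XY} = 62.28 kN and R_X = 130 − 62.28 = 67.72 kN.
Span YZ, ΣM about Z: R_Y^{YZ}·10 = 1203 + 208.6, so R_Y^{YZ} = 141.2 kN and R_Z = 191 − 141.2 = 49.81 kN.
R_Y = 62.28 + 141.2 = 203.5 kN.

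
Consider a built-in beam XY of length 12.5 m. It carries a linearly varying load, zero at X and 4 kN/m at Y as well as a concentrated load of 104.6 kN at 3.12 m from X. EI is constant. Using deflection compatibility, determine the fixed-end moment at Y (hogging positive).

Take the two fixed-end moments M_X, M_Y as redundants; the released structure is the simple span XY.
On the primary (simply-supported) span, the end slopes from the loading are:
  at X: triangular load, peak 4: 7w₀L³/(360EI) = 151.9/EI
  at Y: triangular load, peak 4: w₀L³/(45EI) = 173.6/EI
  at X: point load 104.6 at a = 3.12: Pab(L + b)/(6LEI) = 893/EI
  at Y: point load 104.6 at a = 3.12: Pab(L + a)/(6LEI) = 637.5/EI
  θ_X0 = 1045/EI,  θ_Y0 = 811.2/EI
Flexibility coefficients: a unit moment at one end gives L/(3EI) there and L/(6EI) at the far end, so f₁₁ = f₂₂ = 4.167/EI and f₁₂ = f₂₁ = 2.083/EI.
Compatibility — zero rotation at each built-in end:
  4.167 M_X + 2.083 M_Y = 1045
  2.083 M_X + 4.167 M_Y = 811.2
Solving the pair gives M_X = 204.6 kN·m and M_Y = 92.38 kN·m (hogging).

M_Y = 92.38 kN·m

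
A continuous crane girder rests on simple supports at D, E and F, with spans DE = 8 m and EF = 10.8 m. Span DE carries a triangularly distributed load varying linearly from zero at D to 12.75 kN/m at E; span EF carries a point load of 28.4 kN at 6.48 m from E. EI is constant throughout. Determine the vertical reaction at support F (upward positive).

R_F = 12.16 kN

Insert a hinge at E; M_E is the redundant, and each span becomes simply supported.
End slopes at the hinge E, treating each span as simply supported:
  span DE: triangular load, peak 12.75: w₀L³/(45EI) = 145.1/EI
  span EF: point load 28.4 at a = 6.48: Pab(L + b)/(6LEI) = 185.5/EI
  relative rotation θ_0 = (145.1 + 185.5)/EI = 330.6/EI
A unit hogging moment at E produces rotation L₁/(3EI) + L₂/(3EI) = 6.267/EI.
Slope continuity at E: θ_0 = M_E·6.267/EI, so M_E = 330.6/6.267 = 52.75 kN·m (hogging).
Span EF, ΣM about F: R_E^{EF}·10.8 = 122.7 + 52.75, so R_E^{EF} = 16.24 kN and R_F = 28.4 − 16.24 = 12.16 kN.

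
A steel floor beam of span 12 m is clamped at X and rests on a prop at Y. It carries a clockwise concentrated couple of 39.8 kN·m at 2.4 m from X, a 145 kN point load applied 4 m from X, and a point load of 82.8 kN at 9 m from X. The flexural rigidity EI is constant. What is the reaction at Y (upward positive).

R_Y = 75.67 kN

Take the reaction at Y as the redundant and release it; the primary structure is a cantilever fixed at X.
Downward deflection at the released point Y due to the loads:
  clockwise couple 39.8 at a = 2.4: M₀a(2L − a)/(2EI) = 1032/EI
  point load 145 at a = 4: Pa²(3L − a)/(6EI) = 12373/EI
  point load 82.8 at a = 9: Pa²(3L − a)/(6EI) = 30181/EI
  δ_0 = 43586/EI
Tip deflection under a unit load at Y: L³/(3EI) = 576/EI.
Compatibility at Y: δ_0 − R_Y·δ_{YY} = 0, so R_Y = 43586/576 = 75.67 kN.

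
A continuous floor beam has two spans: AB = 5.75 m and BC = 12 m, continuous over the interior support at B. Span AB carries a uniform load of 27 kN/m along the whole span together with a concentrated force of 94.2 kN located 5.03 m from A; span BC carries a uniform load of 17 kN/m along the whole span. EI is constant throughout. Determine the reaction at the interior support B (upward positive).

Release continuity at B by inserting a hinge; the redundant is the internal moment M_B. The primary structure is two simply-supported spans AB and BC.
Discontinuity in slope at B on the released structure — sum the simple-span end rotations:
  span AB: UDL 27: wL³/(24EI) = 213.9/EI
  span AB: point load 94.2 at a = 5.03: Pab(L + a)/(6LEI) = 106.6/EI
  span BC: UDL 17: wL³/(24EI) = 1224/EI
  relative rotation θ_0 = (320.5 + 1224)/EI = 1544/EI
A unit hogging moment at B produces rotation L₁/(3EI) + L₂/(3EI) = 5.917/EI.
Slope continuity at B: θ_0 = M_B·5.917/EI, so M_B = 1544/5.917 = 261 kN·m (hogging).
Span AB, ΣM about A with M_B applied at B: R_B^{AB}·5.75 = 920.2 + 261, so R_B^{AB} = 205.4 kN and R_A = 249.4 − 205.4 = 44.02 kN.
Span BC, ΣM about C: R_B^{BC}·12 = 1224 + 261, so R_B^{BC} = 123.8 kN and R_C = 204 − 123.8 = 80.25 kN.
R_B = 205.4 + 123.8 = 329.2 kN.

R_B = 329.2 kN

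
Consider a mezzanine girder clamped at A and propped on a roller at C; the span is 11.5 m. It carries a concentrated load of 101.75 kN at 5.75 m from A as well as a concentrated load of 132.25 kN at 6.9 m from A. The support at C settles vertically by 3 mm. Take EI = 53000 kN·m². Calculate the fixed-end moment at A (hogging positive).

Choose R_C as the redundant. The primary structure is the cantilever fixed at A.
Downward deflection at the released point C due to the loads:
  point load 101.75 at a = 5.75: Pa²(3L − a)/(6EI) = 16120/EI
  point load 132.25 at a = 6.9: Pa²(3L − a)/(6EI) = 28964/EI
  δ_0 = 45083/EI
Flexibility coefficient — unit upward force at C: δ_{CC} = L³/(3EI) = 507/EI.
With EI = 53000 kN·m²: δ_0 = 0.85063 m and δ_{CC} = 0.009565 m/kN.
Compatibility — the beam at C must follow the support down by 0.003 m: δ_0 − R_C·δ_{CC} = 0.003, so R_C = (0.85063 − 0.003)/0.009565 = 88.62 kN.
Moment equilibrium about A: M_A = Σ(load moments about A) − R_C·L = 1498 − 88.62×11.5 = 478.5 kN·m.

M_A = 478.5 kN·m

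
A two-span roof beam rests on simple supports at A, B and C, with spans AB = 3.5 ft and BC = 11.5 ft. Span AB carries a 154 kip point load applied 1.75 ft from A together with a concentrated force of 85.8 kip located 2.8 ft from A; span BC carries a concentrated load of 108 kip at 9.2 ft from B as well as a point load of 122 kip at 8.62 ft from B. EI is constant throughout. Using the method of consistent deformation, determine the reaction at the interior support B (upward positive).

Release continuity at B by inserting a hinge; the redundant is the internal moment M_B. The primary structure is two simply-supported spans AB and BC.
Discontinuity in slope at B on the released structure — sum the simple-span end rotations:
  span AB: point load 154 at a = 1.75: Pab(L + a)/(6LEI) = 117.9/EI
  span AB: point load 85.8 at a = 2.8: Pab(L + a)/(6LEI) = 50.45/EI
  span BC: point load 108 at a = 9.2: Pab(L + b)/(6LEI) = 457.1/EI
  span BC: point load 122 at a = 8.62: Pab(L + b)/(6LEI) = 631.2/EI
  relative rotation θ_0 = (168.4 + 1088)/EI = 1257/EI
A unit hogging moment at B produces rotation L₁/(3EI) + L₂/(3EI) = 5/EI.
Compatibility: M_B·(L₁+L₂)/(3EI) = θ_0, giving M_B = 251.3 kip·ft (hogging).
Span AB, ΣM about A with M_B applied at B: R_B^{AB}·3.5 = 509.7 + 251.3, so R_B^{AB} = 217.4 kip and R_A = 239.8 − 217.4 = 22.35 kip.
Span BC, ΣM about C: R_B^{BC}·11.5 = 599.8 + 251.3, so R_B^{BC} = 74.01 kip and R_C = 230 − 74.01 = 156 kip.
R_B = 217.4 + 74.01 = 291.5 kip.

R_B = 291.5 kip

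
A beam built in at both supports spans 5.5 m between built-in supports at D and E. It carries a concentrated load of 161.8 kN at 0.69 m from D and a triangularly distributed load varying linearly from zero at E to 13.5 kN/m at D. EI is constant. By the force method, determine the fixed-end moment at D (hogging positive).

M_D = 105.8 kN·m

Take the two fixed-end moments M_D, M_E as redundants; the released structure is the simple span DE.
End rotations of the released simple span under the applied load (×1/EI):
  at D: point load 161.8 at a = 0.69: Pab(L + b)/(6LEI) = 167.8/EI
  at E: point load 161.8 at a = 0.69: Pab(L + a)/(6LEI) = 100.7/EI
  at D: triangular load, peak 13.5: w₀L³/(45EI) = 49.91/EI
  at E: triangular load, peak 13.5: 7w₀L³/(360EI) = 43.67/EI
  θ_D0 = 217.7/EI,  θ_E0 = 144.4/EI
Flexibility coefficients: a unit moment at one end gives L/(3EI) there and L/(6EI) at the far end, so f₁₁ = f₂₂ = 1.833/EI and f₁₂ = f₂₁ = 0.9167/EI.
Compatibility — zero rotation at each built-in end:
  1.833 M_D + 0.9167 M_E = 217.7
  0.9167 M_D + 1.833 M_E = 144.4
Solving the pair gives M_D = 105.8 kN·m and M_E = 25.86 kN·m (hogging).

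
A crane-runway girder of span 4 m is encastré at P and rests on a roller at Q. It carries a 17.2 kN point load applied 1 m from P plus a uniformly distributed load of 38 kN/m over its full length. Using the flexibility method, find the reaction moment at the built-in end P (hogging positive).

M_P = 87.29 kN·m

Remove the prop at Q; the released (primary) structure is a cantilever built in at P.
Primary-structure tip deflection at Q by superposition:
  point load 17.2 at a = 1: Pa²(3L − a)/(6EI) = 31.53/EI
  UDL 38: wL⁴/(8EI) = 1216/EI
  δ_0 = 1248/EI
Flexibility coefficient — unit upward force at Q: δ_{QQ} = L³/(3EI) = 21.33/EI.
Compatibility at Q: δ_0 − R_Q·δ_{QQ} = 0, so R_Q = 1248/21.33 = 58.48 kN.
Moment equilibrium about P: M_P = Σ(load moments about P) − R_Q·L = 321.2 − 58.48×4 = 87.29 kN·m.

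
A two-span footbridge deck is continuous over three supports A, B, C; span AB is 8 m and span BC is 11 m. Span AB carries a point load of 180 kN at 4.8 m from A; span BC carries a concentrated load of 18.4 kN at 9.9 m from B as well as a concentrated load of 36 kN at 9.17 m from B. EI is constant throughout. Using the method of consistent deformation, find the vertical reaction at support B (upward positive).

R_B = 146.2 kN

Take M_B as the redundant. Released structure: two simple spans AB and BC with a hinge at B.
Rotations at B on the released spans (each span's end-slope, ×1/EI):
  span AB: point load 180 at a = 4.8: Pab(L + a)/(6LEI) = 737.3/EI
  span BC: point load 18.4 at a = 9.9: Pab(L + b)/(6LEI) = 36.74/EI
  span BC: point load 36 at a = 9.17: Pab(L + b)/(6LEI) = 117.4/EI
  relative rotation θ_0 = (737.3 + 154.2)/EI = 891.5/EI
A unit hogging moment at B produces rotation L₁/(3EI) + L₂/(3EI) = 6.333/EI.
Slope continuity at B: θ_0 = M_B·6.333/EI, so M_B = 891.5/6.333 = 140.8 kN·m (hogging).
Span AB, ΣM about A with M_B applied at B: R_B^{AB}·8 = 864 + 140.8, so R_B^{AB} = 125.6 kN and R_A = 180 − 125.6 = 54.41 kN.
Span BC, ΣM about C: R_B^{BC}·11 = 86.12 + 140.8, so R_B^{BC} = 20.63 kN and R_C = 54.4 − 20.63 = 33.77 kN.
R_B = 125.6 + 20.63 = 146.2 kN.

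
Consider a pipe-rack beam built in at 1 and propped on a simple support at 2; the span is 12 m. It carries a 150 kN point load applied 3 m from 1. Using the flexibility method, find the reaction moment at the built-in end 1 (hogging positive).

M_1 = 295.3 kN·m

Take the reaction at 2 as the redundant and release it; the primary structure is a cantilever fixed at 1.
Free-end deflection of the primary structure under the applied loading (downward +):
  point load 150 at a = 3: Pa²(3L − a)/(6EI) = 7425/EI
Flexibility coefficient — unit upward force at 2: δ_{22} = L³/(3EI) = 576/EI.
The prop prevents deflection at 2: R_2 = δ_0/δ_{22} = 7425/576 = 12.89 kN.
Moment equilibrium about 1: M_1 = Σ(load moments about 1) − R_2·L = 450 − 12.89×12 = 295.3 kN·m.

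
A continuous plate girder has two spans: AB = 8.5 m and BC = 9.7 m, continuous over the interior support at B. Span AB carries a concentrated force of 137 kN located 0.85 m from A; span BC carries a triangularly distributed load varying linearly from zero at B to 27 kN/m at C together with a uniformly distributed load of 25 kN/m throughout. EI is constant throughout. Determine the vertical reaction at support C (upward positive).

R_C = 181.5 kN

Insert a hinge at B; M_B is the redundant, and each span becomes simply supported.
End slopes at the hinge B, treating each span as simply supported:
  span AB: point load 137 at a = 0.85: Pab(L + a)/(6LEI) = 163.3/EI
  span BC: triangular load, peak 27: 7w₀L³/(360EI) = 479.2/EI
  span BC: UDL 25: wL³/(24EI) = 950.7/EI
  relative rotation θ_0 = (163.3 + 1430)/EI = 1593/EI
A unit hogging moment at B produces rotation L₁/(3EI) + L₂/(3EI) = 6.067/EI.
Compatibility: M_B·(L₁+L₂)/(3EI) = θ_0, giving M_B = 262.6 kN·m (hogging).
Span BC, ΣM about C: R_B^{BC}·9.7 = 1600 + 262.6, so R_B^{BC} = 192 kN and R_C = 373.4 − 192 = 181.5 kN.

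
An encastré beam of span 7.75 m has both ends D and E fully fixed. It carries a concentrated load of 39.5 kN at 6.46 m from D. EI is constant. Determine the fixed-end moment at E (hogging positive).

Take the two fixed-end moments M_D, M_E as redundants; the released structure is the simple span DE.
End rotations of the released simple span under the applied load (×1/EI):
  at D: point load 39.5 at a = 6.46: Pab(L + b)/(6LEI) = 63.99/EI
  at E: point load 39.5 at a = 6.46: Pab(L + a)/(6LEI) = 100.6/EI
  θ_D0 = 63.99/EI,  θ_E0 = 100.6/EI
Flexibility coefficients: a unit moment at one end gives L/(3EI) there and L/(6EI) at the far end, so f₁₁ = f₂₂ = 2.583/EI and f₁₂ = f₂₁ = 1.292/EI.
Compatibility — zero rotation at each built-in end:
  2.583 M_D + 1.292 M_E = 63.99
  1.292 M_D + 2.583 M_E = 100.6
Solving the pair gives M_D = 7.07 kN·m and M_E = 35.4 kN·m (hogging).

M_E = 35.4 kN·m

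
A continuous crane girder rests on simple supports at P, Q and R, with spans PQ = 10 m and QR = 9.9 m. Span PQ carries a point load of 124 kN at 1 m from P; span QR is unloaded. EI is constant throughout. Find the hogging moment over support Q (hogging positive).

M_Q = 30.84 kN·m

Insert a hinge at Q; M_Q is the redundant, and each span becomes simply supported.
End slopes at the hinge Q, treating each span as simply supported:
  span PQ: point load 124 at a = 1: Pab(L + a)/(6LEI) = 204.6/EI
  relative rotation θ_0 = (204.6 + 0)/EI = 204.6/EI
A unit hogging moment at Q produces rotation L₁/(3EI) + L₂/(3EI) = 6.633/EI.
Slope continuity at Q: θ_0 = M_Q·6.633/EI, so M_Q = 204.6/6.633 = 30.84 kN·m (hogging).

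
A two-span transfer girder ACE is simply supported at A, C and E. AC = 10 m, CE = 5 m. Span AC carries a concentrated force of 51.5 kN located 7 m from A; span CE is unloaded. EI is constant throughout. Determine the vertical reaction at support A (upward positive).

Take M_C as the redundant. Released structure: two simple spans AC and CE with a hinge at C.
End slopes at the hinge C, treating each span as simply supported:
  span AC: point load 51.5 at a = 7: Pab(L + a)/(6LEI) = 306.4/EI
  relative rotation θ_0 = (306.4 + 0)/EI = 306.4/EI
A unit hogging moment at C produces rotation L₁/(3EI) + L₂/(3EI) = 5/EI.
Slope continuity at C: θ_0 = M_C·5/EI, so M_C = 306.4/5 = 61.28 kN·m (hogging).
Span AC, ΣM about A with M_C applied at C: R_C^{AC}·10 = 360.5 + 61.28, so R_C^{AC} = 42.18 kN and R_A = 51.5 − 42.18 = 9.322 kN.

R_A = 9.322 kN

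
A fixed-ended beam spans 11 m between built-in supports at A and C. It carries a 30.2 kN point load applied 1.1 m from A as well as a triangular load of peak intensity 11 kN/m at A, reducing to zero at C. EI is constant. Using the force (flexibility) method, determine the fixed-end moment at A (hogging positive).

M_A = 93.46 kN·m

Take the two fixed-end moments M_A, M_C as redundants; the released structure is the simple span AC.
Simple-span end rotations at A and C under the given loads:
  at A: point load 30.2 at a = 1.1: Pab(L + b)/(6LEI) = 104.1/EI
  at C: point load 30.2 at a = 1.1: Pab(L + a)/(6LEI) = 60.29/EI
  at A: triangular load, peak 11: w₀L³/(45EI) = 325.4/EI
  at C: triangular load, peak 11: 7w₀L³/(360EI) = 284.7/EI
  θ_A0 = 429.5/EI,  θ_C0 = 345/EI
Flexibility coefficients: a unit moment at one end gives L/(3EI) there and L/(6EI) at the far end, so f₁₁ = f₂₂ = 3.667/EI and f₁₂ = f₂₁ = 1.833/EI.
Compatibility — zero rotation at each built-in end:
  3.667 M_A + 1.833 M_C = 429.5
  1.833 M_A + 3.667 M_C = 345
Solving the pair gives M_A = 93.46 kN·m and M_C = 47.36 kN·m (hogging).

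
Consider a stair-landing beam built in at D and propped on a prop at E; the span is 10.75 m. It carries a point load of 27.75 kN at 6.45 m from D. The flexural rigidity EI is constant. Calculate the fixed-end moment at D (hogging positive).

Remove the prop at E; the released (primary) structure is a cantilever built in at D.
Deflection at E on the released cantilever, summing each load's contribution:
  point load 27.75 at a = 6.45: Pa²(3L − a)/(6EI) = 4964/EI
Flexibility coefficient — unit upward force at E: δ_{EE} = L³/(3EI) = 414.1/EI.
The prop prevents deflection at E: R_E = δ_0/δ_{EE} = 4964/414.1 = 11.99 kN.
Moment equilibrium about D: M_D = Σ(load moments about D) − R_E·L = 179 − 11.99×10.75 = 50.12 kN·m.

M_D = 50.12 kN·m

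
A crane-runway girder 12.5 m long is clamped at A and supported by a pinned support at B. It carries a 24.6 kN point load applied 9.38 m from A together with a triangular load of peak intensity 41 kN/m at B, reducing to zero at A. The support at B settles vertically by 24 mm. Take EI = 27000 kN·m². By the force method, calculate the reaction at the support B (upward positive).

Choose R_B as the redundant. The primary structure is the cantilever fixed at A.
Deflection at B on the released cantilever, summing each load's contribution:
  point load 24.6 at a = 9.38: Pa²(3L − a)/(6EI) = 10144/EI
  triangular load, peak 41 at the free end: 11w₀L⁴/(120EI) = 91756/EI
  δ_0 = 101900/EI
Flexibility coefficient — unit upward force at B: δ_{BB} = L³/(3EI) = 651/EI.
With EI = 27000 kN·m²: δ_0 = 3.7741 m and δ_{BB} = 0.024113 m/kN.
Compatibility — the beam at B must follow the support down by 0.024 m: δ_0 − R_B·δ_{BB} = 0.024, so R_B = (3.7741 − 0.024)/0.024113 = 155.5 kN.

R_B = 155.5 kN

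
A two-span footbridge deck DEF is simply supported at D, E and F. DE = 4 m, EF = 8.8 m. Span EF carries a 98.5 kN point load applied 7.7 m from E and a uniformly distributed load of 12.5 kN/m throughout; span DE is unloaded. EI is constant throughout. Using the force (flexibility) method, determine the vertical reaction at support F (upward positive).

Take M_E as the redundant. Released structure: two simple spans DE and EF with a hinge at E.
Discontinuity in slope at E on the released structure — sum the simple-span end rotations:
  span EF: point load 98.5 at a = 7.7: Pab(L + b)/(6LEI) = 156.4/EI
  span EF: UDL 12.5: wL³/(24EI) = 354.9/EI
  relative rotation θ_0 = (0 + 511.4)/EI = 511.4/EI
A unit hogging moment at E produces rotation L₁/(3EI) + L₂/(3EI) = 4.267/EI.
Compatibility: M_E·(L₁+L₂)/(3EI) = θ_0, giving M_E = 119.9 kN·m (hogging).
Span EF, ΣM about F: R_E^{EF}·8.8 = 592.4 + 119.9, so R_E^{EF} = 80.93 kN and R_F = 208.5 − 80.93 = 127.6 kN.

R_F = 127.6 kN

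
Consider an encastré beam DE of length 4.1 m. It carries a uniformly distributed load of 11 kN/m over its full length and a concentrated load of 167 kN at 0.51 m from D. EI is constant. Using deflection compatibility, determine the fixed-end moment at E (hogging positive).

M_E = 24.69 kN·m

Release both end moments; the primary structure is a simply-supported span DE with redundants M_D and M_E.
Simple-span end rotations at D and E under the given loads:
  at D: UDL 11: wL³/(24EI) = 31.59/EI
  at E: UDL 11: wL³/(24EI) = 31.59/EI
  at D: point load 167 at a = 0.51: Pab(L + b)/(6LEI) = 95.58/EI
  at E: point load 167 at a = 0.51: Pab(L + a)/(6LEI) = 57.3/EI
  θ_D0 = 127.2/EI,  θ_E0 = 88.89/EI
Flexibility coefficients: a unit moment at one end gives L/(3EI) there and L/(6EI) at the far end, so f₁₁ = f₂₂ = 1.367/EI and f₁₂ = f₂₁ = 0.6833/EI.
Compatibility — zero rotation at each built-in end:
  1.367 M_D + 0.6833 M_E = 127.2
  0.6833 M_D + 1.367 M_E = 88.89
Solving the pair gives M_D = 80.71 kN·m and M_E = 24.69 kN·m (hogging).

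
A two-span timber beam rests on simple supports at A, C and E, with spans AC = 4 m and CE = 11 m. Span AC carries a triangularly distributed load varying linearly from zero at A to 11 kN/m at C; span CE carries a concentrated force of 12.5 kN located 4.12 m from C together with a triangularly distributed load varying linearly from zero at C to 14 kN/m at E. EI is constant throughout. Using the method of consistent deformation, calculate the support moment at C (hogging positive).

Insert a hinge at C; M_C is the redundant, and each span becomes simply supported.
End slopes at the hinge C, treating each span as simply supported:
  span AC: triangular load, peak 11: w₀L³/(45EI) = 15.64/EI
  span CE: point load 12.5 at a = 4.12: Pab(L + b)/(6LEI) = 95.99/EI
  span CE: triangular load, peak 14: 7w₀L³/(360EI) = 362.3/EI
  relative rotation θ_0 = (15.64 + 458.3)/EI = 474/EI
A unit hogging moment at C produces rotation L₁/(3EI) + L₂/(3EI) = 5/EI.
Slope continuity at C: θ_0 = M_C·5/EI, so M_C = 474/5 = 94.79 kN·m (hogging).

M_C = 94.79 kN·m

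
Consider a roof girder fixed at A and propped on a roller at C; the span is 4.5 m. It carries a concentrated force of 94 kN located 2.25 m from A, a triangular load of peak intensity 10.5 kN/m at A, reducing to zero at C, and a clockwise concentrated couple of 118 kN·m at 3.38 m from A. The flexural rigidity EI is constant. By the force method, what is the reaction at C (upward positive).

R_C = 71 kN

Take the reaction at C as the redundant and release it; the primary structure is a cantilever fixed at A.
Free-end deflection of the primary structure under the applied loading (downward +):
  point load 94 at a = 2.25: Pa²(3L − a)/(6EI) = 892.3/EI
  triangular load, peak 10.5 at the fixed end: w₀L⁴/(30EI) = 143.5/EI
  clockwise couple 118 at a = 3.38: M₀a(2L − a)/(2EI) = 1121/EI
  δ_0 = 2157/EI
Flexibility coefficient — unit upward force at C: δ_{CC} = L³/(3EI) = 30.38/EI.
Compatibility at C: δ_0 − R_C·δ_{CC} = 0, so R_C = 2157/30.38 = 71 kN.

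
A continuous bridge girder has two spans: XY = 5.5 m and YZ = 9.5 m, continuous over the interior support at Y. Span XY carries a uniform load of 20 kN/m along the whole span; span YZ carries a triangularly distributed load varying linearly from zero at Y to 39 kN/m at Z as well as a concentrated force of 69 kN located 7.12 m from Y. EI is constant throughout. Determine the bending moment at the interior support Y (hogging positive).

Release continuity at Y by inserting a hinge; the redundant is the internal moment M_Y. The primary structure is two simply-supported spans XY and YZ.
Rotations at Y on the released spans (each span's end-slope, ×1/EI):
  span XY: UDL 20: wL³/(24EI) = 138.6/EI
  span YZ: triangular load, peak 39: 7w₀L³/(360EI) = 650.2/EI
  span YZ: point load 69 at a = 7.12: Pab(L + b)/(6LEI) = 243.7/EI
  relative rotation θ_0 = (138.6 + 893.9)/EI = 1033/EI
A unit hogging moment at Y produces rotation L₁/(3EI) + L₂/(3EI) = 5/EI.
Slope continuity at Y: θ_0 = M_Y·5/EI, so M_Y = 1033/5 = 206.5 kN·m (hogging).

M_Y = 206.5 kN·m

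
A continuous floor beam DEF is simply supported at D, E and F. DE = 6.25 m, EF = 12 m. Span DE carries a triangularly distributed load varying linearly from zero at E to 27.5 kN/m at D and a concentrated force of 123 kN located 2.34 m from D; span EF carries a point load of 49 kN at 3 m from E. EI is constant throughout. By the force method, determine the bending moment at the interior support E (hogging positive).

Release continuity at E by inserting a hinge; the redundant is the internal moment M_E. The primary structure is two simply-supported spans DE and EF.
Rotations at E on the released spans (each span's end-slope, ×1/EI):
  span DE: triangular load, peak 27.5: 7w₀L³/(360EI) = 130.5/EI
  span DE: point load 123 at a = 2.34: Pab(L + a)/(6LEI) = 257.8/EI
  span EF: point load 49 at a = 3: Pab(L + b)/(6LEI) = 385.9/EI
  relative rotation θ_0 = (388.3 + 385.9)/EI = 774.2/EI
A unit hogging moment at E produces rotation L₁/(3EI) + L₂/(3EI) = 6.083/EI.
Compatibility: M_E·(L₁+L₂)/(3EI) = θ_0, giving M_E = 127.3 kN·m (hogging).

M_E = 127.3 kN·m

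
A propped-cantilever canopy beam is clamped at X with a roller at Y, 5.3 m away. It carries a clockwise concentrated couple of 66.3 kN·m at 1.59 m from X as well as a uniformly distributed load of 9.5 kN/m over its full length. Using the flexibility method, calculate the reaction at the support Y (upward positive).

Release the roller at Y. Primary structure: cantilever fixed at X.
Primary-structure tip deflection at Y by superposition:
  clockwise couple 66.3 at a = 1.59: M₀a(2L − a)/(2EI) = 474.9/EI
  UDL 9.5: wL⁴/(8EI) = 937/EI
  δ_0 = 1412/EI
Tip deflection under a unit load at Y: L³/(3EI) = 49.63/EI.
The prop prevents deflection at Y: R_Y = δ_0/δ_{YY} = 1412/49.63 = 28.45 kN.

R_Y = 28.45 kN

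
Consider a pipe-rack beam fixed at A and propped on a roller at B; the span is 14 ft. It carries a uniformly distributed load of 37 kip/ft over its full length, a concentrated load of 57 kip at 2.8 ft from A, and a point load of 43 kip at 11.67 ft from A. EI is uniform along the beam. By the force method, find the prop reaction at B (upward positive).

Take the reaction at B as the redundant and release it; the primary structure is a cantilever fixed at A.
Primary-structure tip deflection at B by superposition:
  UDL 37: wL⁴/(8EI) = 177674/EI
  point load 57 at a = 2.8: Pa²(3L − a)/(6EI) = 2920/EI
  point load 43 at a = 11.67: Pa²(3L − a)/(6EI) = 29603/EI
  δ_0 = 210196/EI
Tip deflection under a unit load at B: L³/(3EI) = 914.7/EI.
Compatibility at B: δ_0 − R_B·δ_{BB} = 0, so R_B = 210196/914.7 = 229.8 kip.

R_B = 229.8 kip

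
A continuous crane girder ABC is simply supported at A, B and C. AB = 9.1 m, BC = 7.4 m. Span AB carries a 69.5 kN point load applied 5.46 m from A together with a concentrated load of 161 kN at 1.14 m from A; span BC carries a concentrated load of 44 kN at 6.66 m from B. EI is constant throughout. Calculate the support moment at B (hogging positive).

M_B = 124 kN·m

Insert a hinge at B; M_B is the redundant, and each span becomes simply supported.
Discontinuity in slope at B on the released structure — sum the simple-span end rotations:
  span AB: point load 69.5 at a = 5.46: Pab(L + a)/(6LEI) = 368.3/EI
  span AB: point load 161 at a = 1.14: Pab(L + a)/(6LEI) = 274/EI
  span BC: point load 44 at a = 6.66: Pab(L + b)/(6LEI) = 39.76/EI
  relative rotation θ_0 = (642.3 + 39.76)/EI = 682.1/EI
A unit hogging moment at B produces rotation L₁/(3EI) + L₂/(3EI) = 5.5/EI.
Compatibility: M_B·(L₁+L₂)/(3EI) = θ_0, giving M_B = 124 kN·m (hogging).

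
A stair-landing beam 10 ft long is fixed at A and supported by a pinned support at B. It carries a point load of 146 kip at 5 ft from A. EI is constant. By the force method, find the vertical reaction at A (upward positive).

Choose R_B as the redundant. The primary structure is the cantilever fixed at A.
Deflection at B on the released cantilever, summing each load's contribution:
  point load 146 at a = 5: Pa²(3L − a)/(6EI) = 15208/EI
Tip deflection under a unit load at B: L³/(3EI) = 333.3/EI.
The prop prevents deflection at B: R_B = δ_0/δ_{BB} = 15208/333.3 = 45.62 kip.
Vertical equilibrium: R_A = ΣP − R_B = 146 − 45.62 = 100.4 kip.

R_A = 100.4 kip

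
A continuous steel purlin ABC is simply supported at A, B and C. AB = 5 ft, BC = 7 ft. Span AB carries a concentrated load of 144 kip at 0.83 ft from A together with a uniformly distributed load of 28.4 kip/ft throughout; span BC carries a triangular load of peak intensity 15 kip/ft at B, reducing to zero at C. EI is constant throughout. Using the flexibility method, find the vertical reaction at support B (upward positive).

R_B = 160.7 kip

Take M_B as the redundant. Released structure: two simple spans AB and BC with a hinge at B.
Discontinuity in slope at B on the released structure — sum the simple-span end rotations:
  span AB: point load 144 at a = 0.83: Pab(L + a)/(6LEI) = 96.86/EI
  span AB: UDL 28.4: wL³/(24EI) = 147.9/EI
  span BC: triangular load, peak 15: w₀L³/(45EI) = 114.3/EI
  relative rotation θ_0 = (244.8 + 114.3)/EI = 359.1/EI
A unit hogging moment at B produces rotation L₁/(3EI) + L₂/(3EI) = 4/EI.
Slope continuity at B: θ_0 = M_B·4/EI, so M_B = 359.1/4 = 89.78 kip·ft (hogging).
Span AB, ΣM about A with M_B applied at B: R_B^{AB}·5 = 474.5 + 89.78, so R_B^{AB} = 112.9 kip and R_A = 286 − 112.9 = 173.1 kip.
Span BC, ΣM about C: R_B^{BC}·7 = 245 + 89.78, so R_B^{BC} = 47.83 kip and R_C = 52.5 − 47.83 = 4.675 kip.
R_B = 112.9 + 47.83 = 160.7 kip.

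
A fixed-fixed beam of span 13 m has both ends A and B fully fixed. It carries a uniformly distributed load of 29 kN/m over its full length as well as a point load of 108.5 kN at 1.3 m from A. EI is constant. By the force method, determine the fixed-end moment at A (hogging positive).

M_A = 522.7 kN·m

Release both end moments; the primary structure is a simply-supported span AB with redundants M_A and M_B.
End rotations of the released simple span under the applied load (×1/EI):
  at A: UDL 29: wL³/(24EI) = 2655/EI
  at B: UDL 29: wL³/(24EI) = 2655/EI
  at A: point load 108.5 at a = 1.3: Pab(L + b)/(6LEI) = 522.6/EI
  at B: point load 108.5 at a = 1.3: Pab(L + a)/(6LEI) = 302.6/EI
  θ_A0 = 3177/EI,  θ_B0 = 2957/EI
Flexibility coefficients: a unit moment at one end gives L/(3EI) there and L/(6EI) at the far end, so f₁₁ = f₂₂ = 4.333/EI and f₁₂ = f₂₁ = 2.167/EI.
Compatibility — zero rotation at each built-in end:
  4.333 M_A + 2.167 M_B = 3177
  2.167 M_A + 4.333 M_B = 2957
Solving the pair gives M_A = 522.7 kN·m and M_B = 421.1 kN·m (hogging).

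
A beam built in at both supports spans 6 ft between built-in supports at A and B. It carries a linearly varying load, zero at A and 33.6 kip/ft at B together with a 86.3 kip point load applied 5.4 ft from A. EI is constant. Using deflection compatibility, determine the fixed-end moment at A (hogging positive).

Take the two fixed-end moments M_A, M_B as redundants; the released structure is the simple span AB.
End rotations of the released simple span under the applied load (×1/EI):
  at A: triangular load, peak 33.6: 7w₀L³/(360EI) = 141.1/EI
  at B: triangular load, peak 33.6: w₀L³/(45EI) = 161.3/EI
  at A: point load 86.3 at a = 5.4: Pab(L + b)/(6LEI) = 51.26/EI
  at B: point load 86.3 at a = 5.4: Pab(L + a)/(6LEI) = 88.54/EI
  θ_A0 = 192.4/EI,  θ_B0 = 249.8/EI
Flexibility coefficients: a unit moment at one end gives L/(3EI) there and L/(6EI) at the far end, so f₁₁ = f₂₂ = 2/EI and f₁₂ = f₂₁ = 1/EI.
Compatibility — zero rotation at each built-in end:
  2 M_A + 1 M_B = 192.4
  1 M_A + 2 M_B = 249.8
Solving the pair gives M_A = 44.98 kip·ft and M_B = 102.4 kip·ft (hogging).

M_A = 44.98 kip·ft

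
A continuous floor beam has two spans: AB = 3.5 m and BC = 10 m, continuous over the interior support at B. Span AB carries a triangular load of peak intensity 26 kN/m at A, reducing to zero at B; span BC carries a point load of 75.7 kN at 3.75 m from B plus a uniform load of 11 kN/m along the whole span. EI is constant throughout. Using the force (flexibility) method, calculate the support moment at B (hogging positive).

M_B = 213.5 kN·m

Insert a hinge at B; M_B is the redundant, and each span becomes simply supported.
Discontinuity in slope at B on the released structure — sum the simple-span end rotations:
  span AB: triangular load, peak 26: 7w₀L³/(360EI) = 21.68/EI
  span BC: point load 75.7 at a = 3.75: Pab(L + b)/(6LEI) = 480.5/EI
  span BC: UDL 11: wL³/(24EI) = 458.3/EI
  relative rotation θ_0 = (21.68 + 938.9)/EI = 960.5/EI
A unit hogging moment at B produces rotation L₁/(3EI) + L₂/(3EI) = 4.5/EI.
Compatibility: M_B·(L₁+L₂)/(3EI) = θ_0, giving M_B = 213.5 kN·m (hogging).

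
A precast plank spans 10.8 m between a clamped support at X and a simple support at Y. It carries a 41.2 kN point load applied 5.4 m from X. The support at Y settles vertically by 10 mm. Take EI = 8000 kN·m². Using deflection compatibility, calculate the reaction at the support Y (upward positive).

Choose R_Y as the redundant. The primary structure is the cantilever fixed at X.
Free-end deflection of the primary structure under the applied loading (downward +):
  point load 41.2 at a = 5.4: Pa²(3L − a)/(6EI) = 5406/EI
Flexibility coefficient — unit upward force at Y: δ_{YY} = L³/(3EI) = 419.9/EI.
With EI = 8000 kN·m²: δ_0 = 0.67578 m and δ_{YY} = 0.052488 m/kN.
Compatibility — the beam at Y must follow the support down by 0.01 m: δ_0 − R_Y·δ_{YY} = 0.01, so R_Y = (0.67578 − 0.01)/0.052488 = 12.68 kN.

R_Y = 12.68 kN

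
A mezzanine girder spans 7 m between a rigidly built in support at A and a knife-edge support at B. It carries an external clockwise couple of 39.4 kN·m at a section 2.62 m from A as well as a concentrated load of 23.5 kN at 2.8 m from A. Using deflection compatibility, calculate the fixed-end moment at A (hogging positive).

M_A = 35.02 kN·m

Release the roller at B. Primary structure: cantilever fixed at A.
Deflection at B on the released cantilever, summing each load's contribution:
  clockwise couple 39.4 at a = 2.62: M₀a(2L − a)/(2EI) = 587.4/EI
  point load 23.5 at a = 2.8: Pa²(3L − a)/(6EI) = 558.9/EI
  δ_0 = 1146/EI
Flexibility coefficient — unit upward force at B: δ_{BB} = L³/(3EI) = 114.3/EI.
Compatibility at B: δ_0 − R_B·δ_{BB} = 0, so R_B = 1146/114.3 = 10.03 kN.
Moment equilibrium about A: M_A = Σ(load moments about A) − R_B·L = 105.2 − 10.03×7 = 35.02 kN·m.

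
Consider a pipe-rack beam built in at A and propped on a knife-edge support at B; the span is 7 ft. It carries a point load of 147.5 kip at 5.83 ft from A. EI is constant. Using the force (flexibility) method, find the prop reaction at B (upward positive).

R_B = 110.9 kip

Release the roller at B. Primary structure: cantilever fixed at A.
Free-end deflection of the primary structure under the applied loading (downward +):
  point load 147.5 at a = 5.83: Pa²(3L − a)/(6EI) = 12675/EI
Flexibility coefficient — unit upward force at B: δ_{BB} = L³/(3EI) = 114.3/EI.
The prop prevents deflection at B: R_B = δ_0/δ_{BB} = 12675/114.3 = 110.9 kip.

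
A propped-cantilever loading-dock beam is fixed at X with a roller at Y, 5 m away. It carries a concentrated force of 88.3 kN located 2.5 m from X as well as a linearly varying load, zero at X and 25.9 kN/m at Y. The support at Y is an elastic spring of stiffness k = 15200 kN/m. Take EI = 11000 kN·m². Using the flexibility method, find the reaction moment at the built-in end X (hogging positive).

Take the reaction at Y as the redundant and release it; the primary structure is a cantilever fixed at X.
Free-end deflection of the primary structure under the applied loading (downward +):
  point load 88.3 at a = 2.5: Pa²(3L − a)/(6EI) = 1150/EI
  triangular load, peak 25.9 at the free end: 11w₀L⁴/(120EI) = 1484/EI
  δ_0 = 2634/EI
Tip deflection under a unit load at Y: L³/(3EI) = 41.67/EI.
With EI = 11000 kN·m²: δ_0 = 0.23942 m and δ_{YY} = 0.003788 m/kN.
Compatibility — the spring shortens by R_Y/k under the reaction it provides: δ_0 − R_Y·δ_{YY} = R_Y/k. With 1/k = 0.000066 m/kN, R_Y = δ_0 / (δ_{YY} + 1/k) = 0.23942 / (0.003788 + 0.000066) = 62.13 kN.
Moment equilibrium about X: M_X = Σ(load moments about X) − R_Y·L = 436.6 − 62.13×5 = 125.9 kN·m.

M_X = 125.9 kN·m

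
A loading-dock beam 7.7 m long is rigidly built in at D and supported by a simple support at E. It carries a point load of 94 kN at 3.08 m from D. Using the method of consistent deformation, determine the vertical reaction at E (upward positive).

R_E = 19.55 kN

Release the roller at E. Primary structure: cantilever fixed at D.
Downward deflection at the released point E due to the loads:
  point load 94 at a = 3.08: Pa²(3L − a)/(6EI) = 2975/EI
Flexibility coefficient — unit upward force at E: δ_{EE} = L³/(3EI) = 152.2/EI.
Compatibility at E: δ_0 − R_E·δ_{EE} = 0, so R_E = 2975/152.2 = 19.55 kN.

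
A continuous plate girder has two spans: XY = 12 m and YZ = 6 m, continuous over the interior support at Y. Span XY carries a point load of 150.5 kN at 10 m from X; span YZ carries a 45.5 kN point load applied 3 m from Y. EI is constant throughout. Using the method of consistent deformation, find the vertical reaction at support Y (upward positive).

Release continuity at Y by inserting a hinge; the redundant is the internal moment M_Y. The primary structure is two simply-supported spans XY and YZ.
End slopes at the hinge Y, treating each span as simply supported:
  span XY: point load 150.5 at a = 10: Pab(L + a)/(6LEI) = 919.7/EI
  span YZ: point load 45.5 at a = 3: Pab(L + b)/(6LEI) = 102.4/EI
  relative rotation θ_0 = (919.7 + 102.4)/EI = 1022/EI
A unit hogging moment at Y produces rotation L₁/(3EI) + L₂/(3EI) = 6/EI.
Slope continuity at Y: θ_0 = M_Y·6/EI, so M_Y = 1022/6 = 170.3 kN·m (hogging).
Span XY, ΣM about X with M_Y applied at Y: R_Y^{XY}·12 = 1505 + 170.3, so R_Y^{XY} = 139.6 kN and R_X = 150.5 − 139.6 = 10.89 kN.
Span YZ, ΣM about Z: R_Y^{YZ}·6 = 136.5 + 170.3, so R_Y^{YZ} = 51.14 kN and R_Z = 45.5 − 51.14 = -5.642 kN.
R_Y = 139.6 + 51.14 = 190.8 kN.

R_Y = 190.8 kN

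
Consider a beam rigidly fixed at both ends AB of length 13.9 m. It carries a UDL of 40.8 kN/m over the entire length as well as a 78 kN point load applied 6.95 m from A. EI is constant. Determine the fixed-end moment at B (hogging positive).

Release both end moments; the primary structure is a simply-supported span AB with redundants M_A and M_B.
On the primary (simply-supported) span, the end slopes from the loading are:
  at A: UDL 40.8: wL³/(24EI) = 4566/EI
  at B: UDL 40.8: wL³/(24EI) = 4566/EI
  at A: point load 78 at a = 6.95: Pab(L + b)/(6LEI) = 941.9/EI
  at B: point load 78 at a = 6.95: Pab(L + a)/(6LEI) = 941.9/EI
  θ_A0 = 5507/EI,  θ_B0 = 5507/EI
Flexibility coefficients: a unit moment at one end gives L/(3EI) there and L/(6EI) at the far end, so f₁₁ = f₂₂ = 4.633/EI and f₁₂ = f₂₁ = 2.317/EI.
Compatibility — zero rotation at each built-in end:
  4.633 M_A + 2.317 M_B = 5507
  2.317 M_A + 4.633 M_B = 5507
Solving the pair gives M_A = 792.4 kN·m and M_B = 792.4 kN·m (hogging).

M_B = 792.4 kN·m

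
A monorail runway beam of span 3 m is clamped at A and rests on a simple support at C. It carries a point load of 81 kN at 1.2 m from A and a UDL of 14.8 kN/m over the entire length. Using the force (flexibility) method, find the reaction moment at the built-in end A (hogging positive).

M_A = 63.31 kN·m

Release the roller at C. Primary structure: cantilever fixed at A.
Primary-structure tip deflection at C by superposition:
  point load 81 at a = 1.2: Pa²(3L − a)/(6EI) = 151.6/EI
  UDL 14.8: wL⁴/(8EI) = 149.8/EI
  δ_0 = 301.5/EI
Tip deflection under a unit load at C: L³/(3EI) = 9/EI.
The prop prevents deflection at C: R_C = δ_0/δ_{CC} = 301.5/9 = 33.5 kN.
Moment equilibrium about A: M_A = Σ(load moments about A) − R_C·L = 163.8 − 33.5×3 = 63.31 kN·m.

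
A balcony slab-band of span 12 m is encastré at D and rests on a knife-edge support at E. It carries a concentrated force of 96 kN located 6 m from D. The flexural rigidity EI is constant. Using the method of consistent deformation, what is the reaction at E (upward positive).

R_E = 30 kN

Release the roller at E. Primary structure: cantilever fixed at D.
Downward deflection at the released point E due to the loads:
  point load 96 at a = 6: Pa²(3L − a)/(6EI) = 17280/EI
Tip deflection under a unit load at E: L³/(3EI) = 576/EI.
Compatibility at E: δ_0 − R_E·δ_{EE} = 0, so R_E = 17280/576 = 30 kN.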